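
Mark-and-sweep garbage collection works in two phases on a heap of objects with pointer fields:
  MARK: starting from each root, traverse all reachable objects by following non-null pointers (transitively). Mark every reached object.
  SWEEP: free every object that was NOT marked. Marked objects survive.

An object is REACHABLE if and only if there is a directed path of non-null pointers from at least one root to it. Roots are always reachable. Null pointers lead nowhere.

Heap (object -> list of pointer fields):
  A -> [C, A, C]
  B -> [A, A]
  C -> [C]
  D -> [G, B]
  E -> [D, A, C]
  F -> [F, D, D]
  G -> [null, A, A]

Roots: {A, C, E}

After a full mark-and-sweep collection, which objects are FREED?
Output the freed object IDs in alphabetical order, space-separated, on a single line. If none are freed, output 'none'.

Roots: A C E
Mark A: refs=C A C, marked=A
Mark C: refs=C, marked=A C
Mark E: refs=D A C, marked=A C E
Mark D: refs=G B, marked=A C D E
Mark G: refs=null A A, marked=A C D E G
Mark B: refs=A A, marked=A B C D E G
Unmarked (collected): F

Answer: F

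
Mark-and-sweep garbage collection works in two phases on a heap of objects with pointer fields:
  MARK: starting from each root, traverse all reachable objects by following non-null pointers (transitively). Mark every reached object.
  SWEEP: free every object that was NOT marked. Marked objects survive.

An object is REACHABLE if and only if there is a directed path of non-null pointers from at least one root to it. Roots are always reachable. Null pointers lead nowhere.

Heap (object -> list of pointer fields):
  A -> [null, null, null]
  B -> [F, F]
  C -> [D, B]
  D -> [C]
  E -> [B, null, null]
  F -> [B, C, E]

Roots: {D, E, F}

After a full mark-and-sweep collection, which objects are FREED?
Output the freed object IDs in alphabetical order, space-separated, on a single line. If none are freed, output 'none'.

Roots: D E F
Mark D: refs=C, marked=D
Mark E: refs=B null null, marked=D E
Mark F: refs=B C E, marked=D E F
Mark C: refs=D B, marked=C D E F
Mark B: refs=F F, marked=B C D E F
Unmarked (collected): A

Answer: A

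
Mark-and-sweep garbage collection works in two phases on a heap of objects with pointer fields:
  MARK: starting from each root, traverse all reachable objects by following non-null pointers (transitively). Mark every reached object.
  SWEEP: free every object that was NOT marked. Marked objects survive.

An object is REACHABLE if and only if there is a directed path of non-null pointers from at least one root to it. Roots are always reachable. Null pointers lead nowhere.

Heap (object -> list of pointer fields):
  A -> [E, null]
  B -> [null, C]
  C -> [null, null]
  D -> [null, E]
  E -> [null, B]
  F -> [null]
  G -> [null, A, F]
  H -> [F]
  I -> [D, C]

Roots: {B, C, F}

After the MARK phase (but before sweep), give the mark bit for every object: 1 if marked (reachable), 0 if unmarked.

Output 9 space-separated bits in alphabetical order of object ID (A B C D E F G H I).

Answer: 0 1 1 0 0 1 0 0 0

Derivation:
Roots: B C F
Mark B: refs=null C, marked=B
Mark C: refs=null null, marked=B C
Mark F: refs=null, marked=B C F
Unmarked (collected): A D E G H I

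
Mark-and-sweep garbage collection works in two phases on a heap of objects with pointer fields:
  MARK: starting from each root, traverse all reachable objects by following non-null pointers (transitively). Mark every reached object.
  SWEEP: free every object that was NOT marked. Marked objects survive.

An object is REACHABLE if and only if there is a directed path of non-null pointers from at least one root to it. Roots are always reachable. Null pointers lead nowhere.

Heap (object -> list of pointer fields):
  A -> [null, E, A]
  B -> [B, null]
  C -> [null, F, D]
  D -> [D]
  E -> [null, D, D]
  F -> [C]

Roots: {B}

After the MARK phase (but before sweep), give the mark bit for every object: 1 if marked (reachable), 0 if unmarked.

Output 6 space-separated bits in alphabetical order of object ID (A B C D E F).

Answer: 0 1 0 0 0 0

Derivation:
Roots: B
Mark B: refs=B null, marked=B
Unmarked (collected): A C D E F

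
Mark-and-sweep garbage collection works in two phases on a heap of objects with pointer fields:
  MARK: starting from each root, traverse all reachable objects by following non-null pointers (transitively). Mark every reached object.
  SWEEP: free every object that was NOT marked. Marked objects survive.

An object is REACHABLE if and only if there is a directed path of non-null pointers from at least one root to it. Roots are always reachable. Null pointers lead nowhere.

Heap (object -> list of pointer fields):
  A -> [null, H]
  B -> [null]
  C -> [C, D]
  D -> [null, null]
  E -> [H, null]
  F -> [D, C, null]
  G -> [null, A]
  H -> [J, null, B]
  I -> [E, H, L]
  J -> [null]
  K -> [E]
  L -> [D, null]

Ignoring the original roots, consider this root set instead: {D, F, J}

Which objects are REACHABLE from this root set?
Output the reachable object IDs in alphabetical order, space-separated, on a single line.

Roots: D F J
Mark D: refs=null null, marked=D
Mark F: refs=D C null, marked=D F
Mark J: refs=null, marked=D F J
Mark C: refs=C D, marked=C D F J
Unmarked (collected): A B E G H I K L

Answer: C D F J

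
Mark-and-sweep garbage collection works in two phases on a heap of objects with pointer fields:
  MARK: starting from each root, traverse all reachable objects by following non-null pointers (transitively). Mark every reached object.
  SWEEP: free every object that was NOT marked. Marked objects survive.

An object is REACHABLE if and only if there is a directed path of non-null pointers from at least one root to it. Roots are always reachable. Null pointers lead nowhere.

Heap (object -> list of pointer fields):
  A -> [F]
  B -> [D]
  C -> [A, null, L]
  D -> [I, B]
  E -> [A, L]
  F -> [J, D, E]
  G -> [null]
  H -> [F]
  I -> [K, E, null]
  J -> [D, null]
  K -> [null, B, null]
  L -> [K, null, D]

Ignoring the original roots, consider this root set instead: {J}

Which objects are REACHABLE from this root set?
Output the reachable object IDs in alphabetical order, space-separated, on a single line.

Roots: J
Mark J: refs=D null, marked=J
Mark D: refs=I B, marked=D J
Mark I: refs=K E null, marked=D I J
Mark B: refs=D, marked=B D I J
Mark K: refs=null B null, marked=B D I J K
Mark E: refs=A L, marked=B D E I J K
Mark A: refs=F, marked=A B D E I J K
Mark L: refs=K null D, marked=A B D E I J K L
Mark F: refs=J D E, marked=A B D E F I J K L
Unmarked (collected): C G H

Answer: A B D E F I J K L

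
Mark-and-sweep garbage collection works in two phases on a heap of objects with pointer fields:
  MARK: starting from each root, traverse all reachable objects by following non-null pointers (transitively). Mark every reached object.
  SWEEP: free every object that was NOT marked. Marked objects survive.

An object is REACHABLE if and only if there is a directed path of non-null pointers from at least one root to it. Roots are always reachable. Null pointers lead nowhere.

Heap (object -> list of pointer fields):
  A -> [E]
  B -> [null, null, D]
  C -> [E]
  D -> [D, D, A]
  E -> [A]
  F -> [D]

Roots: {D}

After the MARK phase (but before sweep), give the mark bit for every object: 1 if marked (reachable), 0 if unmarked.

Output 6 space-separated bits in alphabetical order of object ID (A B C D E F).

Roots: D
Mark D: refs=D D A, marked=D
Mark A: refs=E, marked=A D
Mark E: refs=A, marked=A D E
Unmarked (collected): B C F

Answer: 1 0 0 1 1 0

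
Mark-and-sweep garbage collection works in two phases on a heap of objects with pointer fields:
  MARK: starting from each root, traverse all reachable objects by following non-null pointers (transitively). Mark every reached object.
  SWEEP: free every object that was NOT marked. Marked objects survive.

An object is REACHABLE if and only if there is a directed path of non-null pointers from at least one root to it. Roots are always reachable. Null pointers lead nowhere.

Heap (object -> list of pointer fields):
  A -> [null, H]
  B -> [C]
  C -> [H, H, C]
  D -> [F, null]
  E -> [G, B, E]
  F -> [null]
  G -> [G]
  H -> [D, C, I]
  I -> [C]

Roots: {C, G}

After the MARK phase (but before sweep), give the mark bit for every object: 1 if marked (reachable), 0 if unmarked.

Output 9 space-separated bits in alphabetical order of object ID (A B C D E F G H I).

Answer: 0 0 1 1 0 1 1 1 1

Derivation:
Roots: C G
Mark C: refs=H H C, marked=C
Mark G: refs=G, marked=C G
Mark H: refs=D C I, marked=C G H
Mark D: refs=F null, marked=C D G H
Mark I: refs=C, marked=C D G H I
Mark F: refs=null, marked=C D F G H I
Unmarked (collected): A B E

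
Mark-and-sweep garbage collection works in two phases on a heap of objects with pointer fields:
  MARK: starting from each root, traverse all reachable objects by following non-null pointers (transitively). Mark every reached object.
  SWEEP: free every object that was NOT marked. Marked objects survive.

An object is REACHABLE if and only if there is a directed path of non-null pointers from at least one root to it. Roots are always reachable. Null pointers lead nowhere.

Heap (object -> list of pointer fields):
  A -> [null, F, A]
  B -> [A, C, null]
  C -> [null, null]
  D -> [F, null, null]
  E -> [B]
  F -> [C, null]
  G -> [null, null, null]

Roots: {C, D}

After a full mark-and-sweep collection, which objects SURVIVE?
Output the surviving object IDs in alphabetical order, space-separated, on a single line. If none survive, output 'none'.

Answer: C D F

Derivation:
Roots: C D
Mark C: refs=null null, marked=C
Mark D: refs=F null null, marked=C D
Mark F: refs=C null, marked=C D F
Unmarked (collected): A B E G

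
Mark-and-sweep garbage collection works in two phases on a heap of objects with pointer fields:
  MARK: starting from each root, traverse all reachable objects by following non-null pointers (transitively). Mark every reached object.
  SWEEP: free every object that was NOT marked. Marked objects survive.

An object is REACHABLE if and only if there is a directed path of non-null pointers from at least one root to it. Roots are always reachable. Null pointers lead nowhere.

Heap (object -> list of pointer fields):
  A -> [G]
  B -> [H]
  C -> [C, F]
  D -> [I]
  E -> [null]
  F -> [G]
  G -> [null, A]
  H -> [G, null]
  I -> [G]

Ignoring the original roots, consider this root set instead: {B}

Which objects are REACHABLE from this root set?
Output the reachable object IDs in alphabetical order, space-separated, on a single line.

Roots: B
Mark B: refs=H, marked=B
Mark H: refs=G null, marked=B H
Mark G: refs=null A, marked=B G H
Mark A: refs=G, marked=A B G H
Unmarked (collected): C D E F I

Answer: A B G H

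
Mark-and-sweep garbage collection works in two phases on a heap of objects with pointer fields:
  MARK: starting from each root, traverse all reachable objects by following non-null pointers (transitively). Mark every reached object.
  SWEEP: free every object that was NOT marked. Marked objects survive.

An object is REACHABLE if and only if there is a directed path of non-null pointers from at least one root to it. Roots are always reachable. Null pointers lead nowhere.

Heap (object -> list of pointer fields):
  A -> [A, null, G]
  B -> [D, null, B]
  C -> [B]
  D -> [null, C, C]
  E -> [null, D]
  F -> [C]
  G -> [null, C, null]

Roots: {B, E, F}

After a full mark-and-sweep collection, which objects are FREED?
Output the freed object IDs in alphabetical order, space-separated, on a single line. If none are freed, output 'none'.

Answer: A G

Derivation:
Roots: B E F
Mark B: refs=D null B, marked=B
Mark E: refs=null D, marked=B E
Mark F: refs=C, marked=B E F
Mark D: refs=null C C, marked=B D E F
Mark C: refs=B, marked=B C D E F
Unmarked (collected): A G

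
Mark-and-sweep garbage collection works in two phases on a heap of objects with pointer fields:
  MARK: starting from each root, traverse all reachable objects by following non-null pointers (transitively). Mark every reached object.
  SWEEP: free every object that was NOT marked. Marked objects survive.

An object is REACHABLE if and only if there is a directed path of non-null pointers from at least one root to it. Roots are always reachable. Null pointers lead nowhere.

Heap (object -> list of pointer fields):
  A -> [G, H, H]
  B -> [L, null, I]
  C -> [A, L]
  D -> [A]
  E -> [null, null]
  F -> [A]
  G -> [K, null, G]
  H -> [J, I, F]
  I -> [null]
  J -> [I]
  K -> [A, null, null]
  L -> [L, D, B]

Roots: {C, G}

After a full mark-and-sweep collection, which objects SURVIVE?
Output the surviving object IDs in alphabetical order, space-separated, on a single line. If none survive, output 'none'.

Answer: A B C D F G H I J K L

Derivation:
Roots: C G
Mark C: refs=A L, marked=C
Mark G: refs=K null G, marked=C G
Mark A: refs=G H H, marked=A C G
Mark L: refs=L D B, marked=A C G L
Mark K: refs=A null null, marked=A C G K L
Mark H: refs=J I F, marked=A C G H K L
Mark D: refs=A, marked=A C D G H K L
Mark B: refs=L null I, marked=A B C D G H K L
Mark J: refs=I, marked=A B C D G H J K L
Mark I: refs=null, marked=A B C D G H I J K L
Mark F: refs=A, marked=A B C D F G H I J K L
Unmarked (collected): E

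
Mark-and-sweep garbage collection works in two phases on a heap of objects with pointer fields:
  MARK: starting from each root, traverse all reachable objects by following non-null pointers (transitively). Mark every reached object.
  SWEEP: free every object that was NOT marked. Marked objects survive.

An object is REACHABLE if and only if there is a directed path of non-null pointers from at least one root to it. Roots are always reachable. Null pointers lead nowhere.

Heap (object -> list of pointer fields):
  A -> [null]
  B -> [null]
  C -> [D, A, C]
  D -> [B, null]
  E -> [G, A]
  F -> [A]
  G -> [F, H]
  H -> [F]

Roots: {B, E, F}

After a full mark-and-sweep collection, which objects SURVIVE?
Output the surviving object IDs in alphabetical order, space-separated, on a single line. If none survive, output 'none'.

Roots: B E F
Mark B: refs=null, marked=B
Mark E: refs=G A, marked=B E
Mark F: refs=A, marked=B E F
Mark G: refs=F H, marked=B E F G
Mark A: refs=null, marked=A B E F G
Mark H: refs=F, marked=A B E F G H
Unmarked (collected): C D

Answer: A B E F G H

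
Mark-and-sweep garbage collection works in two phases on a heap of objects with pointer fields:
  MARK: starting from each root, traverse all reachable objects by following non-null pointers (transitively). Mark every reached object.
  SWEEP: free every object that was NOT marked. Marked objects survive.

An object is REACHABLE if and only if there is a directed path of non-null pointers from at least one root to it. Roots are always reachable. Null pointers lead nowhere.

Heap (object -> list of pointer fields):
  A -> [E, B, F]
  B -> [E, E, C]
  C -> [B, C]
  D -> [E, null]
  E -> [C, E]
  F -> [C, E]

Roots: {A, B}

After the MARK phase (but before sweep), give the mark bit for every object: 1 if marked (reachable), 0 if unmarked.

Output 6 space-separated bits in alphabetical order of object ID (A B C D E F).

Answer: 1 1 1 0 1 1

Derivation:
Roots: A B
Mark A: refs=E B F, marked=A
Mark B: refs=E E C, marked=A B
Mark E: refs=C E, marked=A B E
Mark F: refs=C E, marked=A B E F
Mark C: refs=B C, marked=A B C E F
Unmarked (collected): D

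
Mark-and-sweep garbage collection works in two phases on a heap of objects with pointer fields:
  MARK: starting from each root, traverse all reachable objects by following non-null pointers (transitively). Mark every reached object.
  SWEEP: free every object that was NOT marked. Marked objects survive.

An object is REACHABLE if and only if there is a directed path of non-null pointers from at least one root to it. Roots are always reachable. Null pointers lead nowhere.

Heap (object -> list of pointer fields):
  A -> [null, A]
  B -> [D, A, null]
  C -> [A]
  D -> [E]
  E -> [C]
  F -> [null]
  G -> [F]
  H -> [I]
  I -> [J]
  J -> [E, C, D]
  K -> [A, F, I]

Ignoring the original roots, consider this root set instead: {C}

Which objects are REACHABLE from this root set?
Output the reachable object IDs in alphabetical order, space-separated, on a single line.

Roots: C
Mark C: refs=A, marked=C
Mark A: refs=null A, marked=A C
Unmarked (collected): B D E F G H I J K

Answer: A C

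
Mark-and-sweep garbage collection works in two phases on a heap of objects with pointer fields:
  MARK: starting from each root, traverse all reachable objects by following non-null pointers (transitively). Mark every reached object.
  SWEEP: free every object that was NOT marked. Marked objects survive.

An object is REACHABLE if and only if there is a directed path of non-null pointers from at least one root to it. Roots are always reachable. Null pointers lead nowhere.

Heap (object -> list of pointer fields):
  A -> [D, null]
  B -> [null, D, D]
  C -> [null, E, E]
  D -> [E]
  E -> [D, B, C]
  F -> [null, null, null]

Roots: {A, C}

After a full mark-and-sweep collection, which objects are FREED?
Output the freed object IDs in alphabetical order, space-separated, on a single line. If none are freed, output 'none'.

Answer: F

Derivation:
Roots: A C
Mark A: refs=D null, marked=A
Mark C: refs=null E E, marked=A C
Mark D: refs=E, marked=A C D
Mark E: refs=D B C, marked=A C D E
Mark B: refs=null D D, marked=A B C D E
Unmarked (collected): F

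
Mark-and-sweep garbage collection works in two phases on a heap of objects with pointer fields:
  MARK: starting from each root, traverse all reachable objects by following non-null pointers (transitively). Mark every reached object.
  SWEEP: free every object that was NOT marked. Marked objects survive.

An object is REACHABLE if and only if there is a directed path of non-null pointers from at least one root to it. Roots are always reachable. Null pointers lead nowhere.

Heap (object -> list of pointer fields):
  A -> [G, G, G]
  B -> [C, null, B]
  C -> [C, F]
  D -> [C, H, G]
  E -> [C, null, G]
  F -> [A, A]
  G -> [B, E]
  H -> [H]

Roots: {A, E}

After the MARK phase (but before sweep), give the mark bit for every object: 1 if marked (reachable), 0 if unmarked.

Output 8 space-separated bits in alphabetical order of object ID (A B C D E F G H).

Roots: A E
Mark A: refs=G G G, marked=A
Mark E: refs=C null G, marked=A E
Mark G: refs=B E, marked=A E G
Mark C: refs=C F, marked=A C E G
Mark B: refs=C null B, marked=A B C E G
Mark F: refs=A A, marked=A B C E F G
Unmarked (collected): D H

Answer: 1 1 1 0 1 1 1 0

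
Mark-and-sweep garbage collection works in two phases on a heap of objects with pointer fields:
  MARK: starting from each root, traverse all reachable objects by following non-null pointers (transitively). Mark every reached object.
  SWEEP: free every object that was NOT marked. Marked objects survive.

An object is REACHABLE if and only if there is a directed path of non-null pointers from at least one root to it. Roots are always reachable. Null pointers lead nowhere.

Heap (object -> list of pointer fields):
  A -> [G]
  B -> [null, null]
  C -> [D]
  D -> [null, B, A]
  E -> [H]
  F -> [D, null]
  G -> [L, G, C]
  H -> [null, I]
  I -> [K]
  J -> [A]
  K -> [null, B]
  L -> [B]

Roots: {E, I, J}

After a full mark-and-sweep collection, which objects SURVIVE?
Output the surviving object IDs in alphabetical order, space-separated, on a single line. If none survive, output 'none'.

Answer: A B C D E G H I J K L

Derivation:
Roots: E I J
Mark E: refs=H, marked=E
Mark I: refs=K, marked=E I
Mark J: refs=A, marked=E I J
Mark H: refs=null I, marked=E H I J
Mark K: refs=null B, marked=E H I J K
Mark A: refs=G, marked=A E H I J K
Mark B: refs=null null, marked=A B E H I J K
Mark G: refs=L G C, marked=A B E G H I J K
Mark L: refs=B, marked=A B E G H I J K L
Mark C: refs=D, marked=A B C E G H I J K L
Mark D: refs=null B A, marked=A B C D E G H I J K L
Unmarked (collected): F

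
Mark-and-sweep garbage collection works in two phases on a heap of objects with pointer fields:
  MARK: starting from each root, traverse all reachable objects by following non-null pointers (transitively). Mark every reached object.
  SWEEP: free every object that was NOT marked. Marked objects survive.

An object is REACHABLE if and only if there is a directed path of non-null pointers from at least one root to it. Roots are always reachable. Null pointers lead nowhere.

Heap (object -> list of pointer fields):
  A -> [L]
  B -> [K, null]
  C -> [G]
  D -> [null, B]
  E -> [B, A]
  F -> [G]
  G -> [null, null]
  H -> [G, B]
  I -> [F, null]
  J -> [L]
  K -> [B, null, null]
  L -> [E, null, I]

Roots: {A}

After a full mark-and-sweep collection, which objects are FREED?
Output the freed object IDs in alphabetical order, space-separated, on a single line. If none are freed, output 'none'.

Roots: A
Mark A: refs=L, marked=A
Mark L: refs=E null I, marked=A L
Mark E: refs=B A, marked=A E L
Mark I: refs=F null, marked=A E I L
Mark B: refs=K null, marked=A B E I L
Mark F: refs=G, marked=A B E F I L
Mark K: refs=B null null, marked=A B E F I K L
Mark G: refs=null null, marked=A B E F G I K L
Unmarked (collected): C D H J

Answer: C D H J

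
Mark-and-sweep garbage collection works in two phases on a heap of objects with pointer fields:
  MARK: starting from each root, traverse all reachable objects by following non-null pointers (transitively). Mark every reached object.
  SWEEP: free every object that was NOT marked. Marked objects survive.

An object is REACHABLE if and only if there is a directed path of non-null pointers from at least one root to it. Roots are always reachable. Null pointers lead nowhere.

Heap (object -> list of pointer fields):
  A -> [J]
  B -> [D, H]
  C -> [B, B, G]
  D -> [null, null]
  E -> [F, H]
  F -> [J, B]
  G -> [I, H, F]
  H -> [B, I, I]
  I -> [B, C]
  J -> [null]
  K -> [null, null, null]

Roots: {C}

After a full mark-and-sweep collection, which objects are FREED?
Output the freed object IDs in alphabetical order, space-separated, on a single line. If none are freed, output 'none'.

Answer: A E K

Derivation:
Roots: C
Mark C: refs=B B G, marked=C
Mark B: refs=D H, marked=B C
Mark G: refs=I H F, marked=B C G
Mark D: refs=null null, marked=B C D G
Mark H: refs=B I I, marked=B C D G H
Mark I: refs=B C, marked=B C D G H I
Mark F: refs=J B, marked=B C D F G H I
Mark J: refs=null, marked=B C D F G H I J
Unmarked (collected): A E K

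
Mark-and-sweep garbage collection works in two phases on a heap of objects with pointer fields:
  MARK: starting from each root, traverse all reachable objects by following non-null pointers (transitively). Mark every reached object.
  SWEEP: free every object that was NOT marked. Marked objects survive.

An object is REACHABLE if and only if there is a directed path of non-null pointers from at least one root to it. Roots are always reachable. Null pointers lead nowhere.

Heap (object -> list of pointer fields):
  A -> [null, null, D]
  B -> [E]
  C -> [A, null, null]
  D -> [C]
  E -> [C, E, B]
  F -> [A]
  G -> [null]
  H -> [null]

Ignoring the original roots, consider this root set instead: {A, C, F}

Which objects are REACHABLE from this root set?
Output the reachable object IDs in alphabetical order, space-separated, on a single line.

Answer: A C D F

Derivation:
Roots: A C F
Mark A: refs=null null D, marked=A
Mark C: refs=A null null, marked=A C
Mark F: refs=A, marked=A C F
Mark D: refs=C, marked=A C D F
Unmarked (collected): B E G H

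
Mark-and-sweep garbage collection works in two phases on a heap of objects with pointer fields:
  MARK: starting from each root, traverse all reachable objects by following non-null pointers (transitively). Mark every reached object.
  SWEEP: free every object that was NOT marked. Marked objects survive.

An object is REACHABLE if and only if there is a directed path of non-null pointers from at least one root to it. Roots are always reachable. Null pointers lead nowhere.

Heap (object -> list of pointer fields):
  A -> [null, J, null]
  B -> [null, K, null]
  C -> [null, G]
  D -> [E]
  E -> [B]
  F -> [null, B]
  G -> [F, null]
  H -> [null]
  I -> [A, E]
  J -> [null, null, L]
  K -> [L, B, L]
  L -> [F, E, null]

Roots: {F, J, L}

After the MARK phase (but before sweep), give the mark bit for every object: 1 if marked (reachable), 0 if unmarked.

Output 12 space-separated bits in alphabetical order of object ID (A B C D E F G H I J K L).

Answer: 0 1 0 0 1 1 0 0 0 1 1 1

Derivation:
Roots: F J L
Mark F: refs=null B, marked=F
Mark J: refs=null null L, marked=F J
Mark L: refs=F E null, marked=F J L
Mark B: refs=null K null, marked=B F J L
Mark E: refs=B, marked=B E F J L
Mark K: refs=L B L, marked=B E F J K L
Unmarked (collected): A C D G H I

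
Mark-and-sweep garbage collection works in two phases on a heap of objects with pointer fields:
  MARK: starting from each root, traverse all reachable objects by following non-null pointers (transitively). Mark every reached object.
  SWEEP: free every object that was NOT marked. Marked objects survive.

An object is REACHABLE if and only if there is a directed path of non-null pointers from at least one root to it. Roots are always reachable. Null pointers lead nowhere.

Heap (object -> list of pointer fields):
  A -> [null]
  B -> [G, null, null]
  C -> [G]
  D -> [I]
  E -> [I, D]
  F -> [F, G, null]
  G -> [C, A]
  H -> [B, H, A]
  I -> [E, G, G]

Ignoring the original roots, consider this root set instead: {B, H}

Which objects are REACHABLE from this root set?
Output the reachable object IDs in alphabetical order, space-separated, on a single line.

Answer: A B C G H

Derivation:
Roots: B H
Mark B: refs=G null null, marked=B
Mark H: refs=B H A, marked=B H
Mark G: refs=C A, marked=B G H
Mark A: refs=null, marked=A B G H
Mark C: refs=G, marked=A B C G H
Unmarked (collected): D E F I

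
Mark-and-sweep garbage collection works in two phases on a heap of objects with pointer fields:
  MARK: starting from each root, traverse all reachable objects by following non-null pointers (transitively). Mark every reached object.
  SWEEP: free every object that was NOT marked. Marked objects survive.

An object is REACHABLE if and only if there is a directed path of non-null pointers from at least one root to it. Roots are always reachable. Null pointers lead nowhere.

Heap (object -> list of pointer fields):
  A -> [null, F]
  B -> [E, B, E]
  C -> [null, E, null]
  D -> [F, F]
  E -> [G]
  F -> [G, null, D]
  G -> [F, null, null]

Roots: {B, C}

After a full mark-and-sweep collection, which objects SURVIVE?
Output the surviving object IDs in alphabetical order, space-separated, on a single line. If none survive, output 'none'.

Roots: B C
Mark B: refs=E B E, marked=B
Mark C: refs=null E null, marked=B C
Mark E: refs=G, marked=B C E
Mark G: refs=F null null, marked=B C E G
Mark F: refs=G null D, marked=B C E F G
Mark D: refs=F F, marked=B C D E F G
Unmarked (collected): A

Answer: B C D E F G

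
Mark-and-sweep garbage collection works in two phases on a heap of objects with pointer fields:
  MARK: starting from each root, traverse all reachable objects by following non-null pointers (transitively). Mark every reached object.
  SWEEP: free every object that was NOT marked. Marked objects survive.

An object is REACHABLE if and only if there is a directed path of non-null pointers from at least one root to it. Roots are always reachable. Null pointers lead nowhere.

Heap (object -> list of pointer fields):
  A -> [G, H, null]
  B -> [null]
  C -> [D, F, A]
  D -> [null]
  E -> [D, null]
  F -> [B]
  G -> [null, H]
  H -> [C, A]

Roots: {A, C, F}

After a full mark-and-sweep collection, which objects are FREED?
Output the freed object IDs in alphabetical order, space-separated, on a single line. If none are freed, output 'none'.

Answer: E

Derivation:
Roots: A C F
Mark A: refs=G H null, marked=A
Mark C: refs=D F A, marked=A C
Mark F: refs=B, marked=A C F
Mark G: refs=null H, marked=A C F G
Mark H: refs=C A, marked=A C F G H
Mark D: refs=null, marked=A C D F G H
Mark B: refs=null, marked=A B C D F G H
Unmarked (collected): E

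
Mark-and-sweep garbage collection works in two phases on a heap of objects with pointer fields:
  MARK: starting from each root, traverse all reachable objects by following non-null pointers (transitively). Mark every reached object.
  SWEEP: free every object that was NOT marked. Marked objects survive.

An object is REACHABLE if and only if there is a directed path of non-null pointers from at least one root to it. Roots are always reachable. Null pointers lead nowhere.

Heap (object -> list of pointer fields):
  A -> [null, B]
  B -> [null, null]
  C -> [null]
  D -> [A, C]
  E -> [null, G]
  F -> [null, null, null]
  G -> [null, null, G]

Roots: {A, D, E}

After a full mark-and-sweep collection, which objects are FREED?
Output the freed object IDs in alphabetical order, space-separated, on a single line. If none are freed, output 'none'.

Answer: F

Derivation:
Roots: A D E
Mark A: refs=null B, marked=A
Mark D: refs=A C, marked=A D
Mark E: refs=null G, marked=A D E
Mark B: refs=null null, marked=A B D E
Mark C: refs=null, marked=A B C D E
Mark G: refs=null null G, marked=A B C D E G
Unmarked (collected): F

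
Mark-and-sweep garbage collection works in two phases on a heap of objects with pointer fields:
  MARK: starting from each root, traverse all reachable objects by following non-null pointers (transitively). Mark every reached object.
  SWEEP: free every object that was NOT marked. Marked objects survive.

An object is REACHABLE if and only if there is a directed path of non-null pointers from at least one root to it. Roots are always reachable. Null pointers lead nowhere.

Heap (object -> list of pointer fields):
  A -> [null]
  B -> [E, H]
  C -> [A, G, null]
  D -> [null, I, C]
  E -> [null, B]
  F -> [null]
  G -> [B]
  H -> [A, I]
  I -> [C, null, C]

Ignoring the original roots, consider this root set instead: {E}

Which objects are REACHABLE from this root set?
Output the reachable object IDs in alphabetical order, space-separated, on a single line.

Roots: E
Mark E: refs=null B, marked=E
Mark B: refs=E H, marked=B E
Mark H: refs=A I, marked=B E H
Mark A: refs=null, marked=A B E H
Mark I: refs=C null C, marked=A B E H I
Mark C: refs=A G null, marked=A B C E H I
Mark G: refs=B, marked=A B C E G H I
Unmarked (collected): D F

Answer: A B C E G H I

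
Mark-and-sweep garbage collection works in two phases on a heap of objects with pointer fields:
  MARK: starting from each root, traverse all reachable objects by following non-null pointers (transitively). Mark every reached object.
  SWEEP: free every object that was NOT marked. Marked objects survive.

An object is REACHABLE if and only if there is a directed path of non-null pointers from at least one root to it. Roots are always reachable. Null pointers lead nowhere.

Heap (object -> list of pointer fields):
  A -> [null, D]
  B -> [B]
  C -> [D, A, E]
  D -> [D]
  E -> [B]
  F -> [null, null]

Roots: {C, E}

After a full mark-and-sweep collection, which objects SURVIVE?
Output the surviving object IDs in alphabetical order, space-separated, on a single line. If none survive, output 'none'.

Roots: C E
Mark C: refs=D A E, marked=C
Mark E: refs=B, marked=C E
Mark D: refs=D, marked=C D E
Mark A: refs=null D, marked=A C D E
Mark B: refs=B, marked=A B C D E
Unmarked (collected): F

Answer: A B C D E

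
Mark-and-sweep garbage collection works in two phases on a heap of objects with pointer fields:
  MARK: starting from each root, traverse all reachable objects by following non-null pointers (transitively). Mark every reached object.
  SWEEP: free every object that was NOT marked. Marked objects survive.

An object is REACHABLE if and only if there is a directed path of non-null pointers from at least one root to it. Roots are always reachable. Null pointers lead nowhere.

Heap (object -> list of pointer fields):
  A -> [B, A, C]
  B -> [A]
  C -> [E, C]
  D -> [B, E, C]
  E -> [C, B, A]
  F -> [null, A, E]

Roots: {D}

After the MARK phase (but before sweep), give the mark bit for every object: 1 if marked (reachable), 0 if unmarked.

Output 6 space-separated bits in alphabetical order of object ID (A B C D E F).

Answer: 1 1 1 1 1 0

Derivation:
Roots: D
Mark D: refs=B E C, marked=D
Mark B: refs=A, marked=B D
Mark E: refs=C B A, marked=B D E
Mark C: refs=E C, marked=B C D E
Mark A: refs=B A C, marked=A B C D E
Unmarked (collected): F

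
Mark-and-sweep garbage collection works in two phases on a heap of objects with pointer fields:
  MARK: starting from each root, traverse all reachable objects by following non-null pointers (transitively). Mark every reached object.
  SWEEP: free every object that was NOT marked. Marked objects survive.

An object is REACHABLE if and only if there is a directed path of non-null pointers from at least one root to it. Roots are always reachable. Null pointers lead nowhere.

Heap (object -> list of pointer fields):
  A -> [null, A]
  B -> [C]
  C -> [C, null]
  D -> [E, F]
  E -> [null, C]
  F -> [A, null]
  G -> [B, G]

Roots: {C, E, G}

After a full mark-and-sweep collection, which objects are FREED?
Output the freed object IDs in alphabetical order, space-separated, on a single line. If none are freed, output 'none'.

Roots: C E G
Mark C: refs=C null, marked=C
Mark E: refs=null C, marked=C E
Mark G: refs=B G, marked=C E G
Mark B: refs=C, marked=B C E G
Unmarked (collected): A D F

Answer: A D F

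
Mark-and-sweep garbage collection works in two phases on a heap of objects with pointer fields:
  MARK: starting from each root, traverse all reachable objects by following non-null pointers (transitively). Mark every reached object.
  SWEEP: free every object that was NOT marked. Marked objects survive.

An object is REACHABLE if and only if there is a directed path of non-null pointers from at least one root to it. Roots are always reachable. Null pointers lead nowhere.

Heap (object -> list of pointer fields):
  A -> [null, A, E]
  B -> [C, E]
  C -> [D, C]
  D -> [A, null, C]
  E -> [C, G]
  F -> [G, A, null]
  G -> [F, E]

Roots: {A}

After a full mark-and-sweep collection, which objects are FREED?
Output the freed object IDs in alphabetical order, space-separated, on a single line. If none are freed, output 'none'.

Roots: A
Mark A: refs=null A E, marked=A
Mark E: refs=C G, marked=A E
Mark C: refs=D C, marked=A C E
Mark G: refs=F E, marked=A C E G
Mark D: refs=A null C, marked=A C D E G
Mark F: refs=G A null, marked=A C D E F G
Unmarked (collected): B

Answer: B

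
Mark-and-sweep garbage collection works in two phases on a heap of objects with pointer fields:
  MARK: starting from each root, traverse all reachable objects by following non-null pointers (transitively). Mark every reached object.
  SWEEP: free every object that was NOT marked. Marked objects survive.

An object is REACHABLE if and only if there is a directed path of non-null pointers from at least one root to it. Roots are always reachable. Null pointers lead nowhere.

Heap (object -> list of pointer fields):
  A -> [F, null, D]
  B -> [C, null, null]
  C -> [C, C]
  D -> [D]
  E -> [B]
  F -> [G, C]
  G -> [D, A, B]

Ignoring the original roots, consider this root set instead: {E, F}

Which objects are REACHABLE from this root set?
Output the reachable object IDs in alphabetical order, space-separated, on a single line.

Roots: E F
Mark E: refs=B, marked=E
Mark F: refs=G C, marked=E F
Mark B: refs=C null null, marked=B E F
Mark G: refs=D A B, marked=B E F G
Mark C: refs=C C, marked=B C E F G
Mark D: refs=D, marked=B C D E F G
Mark A: refs=F null D, marked=A B C D E F G
Unmarked (collected): (none)

Answer: A B C D E F G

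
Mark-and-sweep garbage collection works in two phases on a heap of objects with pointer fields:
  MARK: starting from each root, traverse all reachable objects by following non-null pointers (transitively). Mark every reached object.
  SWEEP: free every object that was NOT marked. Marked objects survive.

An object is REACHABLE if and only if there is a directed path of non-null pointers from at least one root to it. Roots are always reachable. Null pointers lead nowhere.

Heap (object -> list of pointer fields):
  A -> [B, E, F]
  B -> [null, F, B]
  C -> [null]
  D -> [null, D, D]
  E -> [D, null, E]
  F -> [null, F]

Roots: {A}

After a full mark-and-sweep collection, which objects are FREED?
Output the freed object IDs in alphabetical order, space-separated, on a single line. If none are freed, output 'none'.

Roots: A
Mark A: refs=B E F, marked=A
Mark B: refs=null F B, marked=A B
Mark E: refs=D null E, marked=A B E
Mark F: refs=null F, marked=A B E F
Mark D: refs=null D D, marked=A B D E F
Unmarked (collected): C

Answer: C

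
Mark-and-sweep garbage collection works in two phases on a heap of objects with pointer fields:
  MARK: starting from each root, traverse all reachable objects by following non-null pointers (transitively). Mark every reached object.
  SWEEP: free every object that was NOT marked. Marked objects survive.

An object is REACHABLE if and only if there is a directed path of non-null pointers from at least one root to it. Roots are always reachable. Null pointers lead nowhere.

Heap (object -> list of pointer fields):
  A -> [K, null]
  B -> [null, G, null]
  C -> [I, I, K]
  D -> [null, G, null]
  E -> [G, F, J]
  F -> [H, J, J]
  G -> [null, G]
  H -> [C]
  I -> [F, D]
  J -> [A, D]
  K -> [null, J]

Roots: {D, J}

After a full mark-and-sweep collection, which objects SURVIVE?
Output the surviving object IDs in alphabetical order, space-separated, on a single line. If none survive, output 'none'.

Answer: A D G J K

Derivation:
Roots: D J
Mark D: refs=null G null, marked=D
Mark J: refs=A D, marked=D J
Mark G: refs=null G, marked=D G J
Mark A: refs=K null, marked=A D G J
Mark K: refs=null J, marked=A D G J K
Unmarked (collected): B C E F H I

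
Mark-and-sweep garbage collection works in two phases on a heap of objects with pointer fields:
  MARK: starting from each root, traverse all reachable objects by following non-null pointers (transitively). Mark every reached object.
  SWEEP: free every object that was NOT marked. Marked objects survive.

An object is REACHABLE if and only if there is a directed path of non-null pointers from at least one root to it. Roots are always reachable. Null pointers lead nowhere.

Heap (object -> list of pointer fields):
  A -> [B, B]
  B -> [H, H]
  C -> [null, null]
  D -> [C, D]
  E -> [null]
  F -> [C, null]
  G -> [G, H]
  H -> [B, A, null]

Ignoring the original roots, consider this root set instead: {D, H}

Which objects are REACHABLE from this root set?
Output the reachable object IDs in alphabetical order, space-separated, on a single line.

Answer: A B C D H

Derivation:
Roots: D H
Mark D: refs=C D, marked=D
Mark H: refs=B A null, marked=D H
Mark C: refs=null null, marked=C D H
Mark B: refs=H H, marked=B C D H
Mark A: refs=B B, marked=A B C D H
Unmarked (collected): E F G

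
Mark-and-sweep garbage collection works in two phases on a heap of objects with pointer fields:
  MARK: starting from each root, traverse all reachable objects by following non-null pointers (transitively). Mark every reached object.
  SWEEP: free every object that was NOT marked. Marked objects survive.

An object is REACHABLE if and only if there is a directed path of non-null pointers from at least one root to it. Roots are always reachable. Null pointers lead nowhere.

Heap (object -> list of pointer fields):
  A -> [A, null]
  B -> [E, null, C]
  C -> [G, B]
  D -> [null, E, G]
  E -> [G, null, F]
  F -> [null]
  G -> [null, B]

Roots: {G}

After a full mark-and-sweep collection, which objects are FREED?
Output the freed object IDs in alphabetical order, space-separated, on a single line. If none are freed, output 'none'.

Answer: A D

Derivation:
Roots: G
Mark G: refs=null B, marked=G
Mark B: refs=E null C, marked=B G
Mark E: refs=G null F, marked=B E G
Mark C: refs=G B, marked=B C E G
Mark F: refs=null, marked=B C E F G
Unmarked (collected): A D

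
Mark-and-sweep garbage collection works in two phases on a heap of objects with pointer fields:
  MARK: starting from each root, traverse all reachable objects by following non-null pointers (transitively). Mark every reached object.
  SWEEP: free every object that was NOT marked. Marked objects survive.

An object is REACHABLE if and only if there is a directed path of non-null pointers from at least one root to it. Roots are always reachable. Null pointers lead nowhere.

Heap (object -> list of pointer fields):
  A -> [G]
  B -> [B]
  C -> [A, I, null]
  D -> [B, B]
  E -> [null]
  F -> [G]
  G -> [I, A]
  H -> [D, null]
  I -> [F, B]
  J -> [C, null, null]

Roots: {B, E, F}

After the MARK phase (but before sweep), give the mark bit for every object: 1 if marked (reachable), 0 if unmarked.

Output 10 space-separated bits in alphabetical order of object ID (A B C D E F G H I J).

Roots: B E F
Mark B: refs=B, marked=B
Mark E: refs=null, marked=B E
Mark F: refs=G, marked=B E F
Mark G: refs=I A, marked=B E F G
Mark I: refs=F B, marked=B E F G I
Mark A: refs=G, marked=A B E F G I
Unmarked (collected): C D H J

Answer: 1 1 0 0 1 1 1 0 1 0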